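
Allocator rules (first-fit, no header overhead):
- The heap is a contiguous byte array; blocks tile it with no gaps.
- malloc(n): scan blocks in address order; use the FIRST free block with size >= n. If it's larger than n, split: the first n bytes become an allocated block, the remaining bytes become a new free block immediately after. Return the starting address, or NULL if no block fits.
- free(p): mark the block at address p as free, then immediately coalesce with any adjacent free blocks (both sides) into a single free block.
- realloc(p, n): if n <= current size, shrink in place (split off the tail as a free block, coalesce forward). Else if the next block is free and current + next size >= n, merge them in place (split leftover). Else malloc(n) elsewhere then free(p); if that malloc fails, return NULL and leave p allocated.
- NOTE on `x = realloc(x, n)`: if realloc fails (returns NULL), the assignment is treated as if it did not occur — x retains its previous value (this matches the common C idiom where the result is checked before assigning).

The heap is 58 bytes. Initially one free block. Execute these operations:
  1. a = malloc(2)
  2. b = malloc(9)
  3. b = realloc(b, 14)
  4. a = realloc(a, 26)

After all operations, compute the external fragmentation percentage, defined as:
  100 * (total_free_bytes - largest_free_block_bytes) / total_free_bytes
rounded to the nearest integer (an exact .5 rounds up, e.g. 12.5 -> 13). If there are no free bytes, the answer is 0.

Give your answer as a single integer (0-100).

Op 1: a = malloc(2) -> a = 0; heap: [0-1 ALLOC][2-57 FREE]
Op 2: b = malloc(9) -> b = 2; heap: [0-1 ALLOC][2-10 ALLOC][11-57 FREE]
Op 3: b = realloc(b, 14) -> b = 2; heap: [0-1 ALLOC][2-15 ALLOC][16-57 FREE]
Op 4: a = realloc(a, 26) -> a = 16; heap: [0-1 FREE][2-15 ALLOC][16-41 ALLOC][42-57 FREE]
Free blocks: [2 16] total_free=18 largest=16 -> 100*(18-16)/18 = 200/18 ≈ 11.111 -> rounds to 11

Answer: 11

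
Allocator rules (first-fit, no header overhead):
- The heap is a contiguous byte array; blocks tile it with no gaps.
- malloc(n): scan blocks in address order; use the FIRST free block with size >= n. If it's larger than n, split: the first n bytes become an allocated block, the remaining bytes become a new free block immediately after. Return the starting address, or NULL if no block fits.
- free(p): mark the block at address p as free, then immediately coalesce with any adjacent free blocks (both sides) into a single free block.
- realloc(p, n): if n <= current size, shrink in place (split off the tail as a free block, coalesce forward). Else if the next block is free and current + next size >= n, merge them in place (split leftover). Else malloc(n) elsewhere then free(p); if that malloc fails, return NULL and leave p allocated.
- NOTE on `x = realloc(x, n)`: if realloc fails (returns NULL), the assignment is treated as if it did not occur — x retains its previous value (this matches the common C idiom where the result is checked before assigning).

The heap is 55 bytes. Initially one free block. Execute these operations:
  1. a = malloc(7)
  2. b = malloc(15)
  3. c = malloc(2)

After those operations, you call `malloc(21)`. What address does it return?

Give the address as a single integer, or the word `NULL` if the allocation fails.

Op 1: a = malloc(7) -> a = 0; heap: [0-6 ALLOC][7-54 FREE]
Op 2: b = malloc(15) -> b = 7; heap: [0-6 ALLOC][7-21 ALLOC][22-54 FREE]
Op 3: c = malloc(2) -> c = 22; heap: [0-6 ALLOC][7-21 ALLOC][22-23 ALLOC][24-54 FREE]
malloc(21): first-fit scan over [0-6 ALLOC][7-21 ALLOC][22-23 ALLOC][24-54 FREE] -> 24

Answer: 24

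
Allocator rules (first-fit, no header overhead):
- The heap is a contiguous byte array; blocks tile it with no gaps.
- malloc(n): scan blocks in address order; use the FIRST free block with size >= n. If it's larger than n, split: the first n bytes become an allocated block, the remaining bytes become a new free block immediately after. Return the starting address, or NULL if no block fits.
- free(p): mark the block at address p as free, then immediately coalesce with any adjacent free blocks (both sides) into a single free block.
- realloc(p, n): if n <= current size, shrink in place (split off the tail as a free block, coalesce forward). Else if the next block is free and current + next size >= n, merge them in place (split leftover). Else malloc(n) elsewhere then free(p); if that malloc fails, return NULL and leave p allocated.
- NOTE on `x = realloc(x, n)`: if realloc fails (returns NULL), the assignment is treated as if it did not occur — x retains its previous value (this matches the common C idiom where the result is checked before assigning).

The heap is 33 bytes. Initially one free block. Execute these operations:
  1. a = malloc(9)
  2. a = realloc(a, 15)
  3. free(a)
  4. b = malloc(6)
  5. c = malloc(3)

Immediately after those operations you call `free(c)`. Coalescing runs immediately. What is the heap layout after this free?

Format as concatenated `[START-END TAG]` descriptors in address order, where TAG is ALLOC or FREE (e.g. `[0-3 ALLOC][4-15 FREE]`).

Op 1: a = malloc(9) -> a = 0; heap: [0-8 ALLOC][9-32 FREE]
Op 2: a = realloc(a, 15) -> a = 0; heap: [0-14 ALLOC][15-32 FREE]
Op 3: free(a) -> (freed a); heap: [0-32 FREE]
Op 4: b = malloc(6) -> b = 0; heap: [0-5 ALLOC][6-32 FREE]
Op 5: c = malloc(3) -> c = 6; heap: [0-5 ALLOC][6-8 ALLOC][9-32 FREE]
free(c): c = 6 -> block [6-8 ALLOC]; mark free, coalesce with adjacent free neighbors -> [0-5 ALLOC][6-32 FREE]

Answer: [0-5 ALLOC][6-32 FREE]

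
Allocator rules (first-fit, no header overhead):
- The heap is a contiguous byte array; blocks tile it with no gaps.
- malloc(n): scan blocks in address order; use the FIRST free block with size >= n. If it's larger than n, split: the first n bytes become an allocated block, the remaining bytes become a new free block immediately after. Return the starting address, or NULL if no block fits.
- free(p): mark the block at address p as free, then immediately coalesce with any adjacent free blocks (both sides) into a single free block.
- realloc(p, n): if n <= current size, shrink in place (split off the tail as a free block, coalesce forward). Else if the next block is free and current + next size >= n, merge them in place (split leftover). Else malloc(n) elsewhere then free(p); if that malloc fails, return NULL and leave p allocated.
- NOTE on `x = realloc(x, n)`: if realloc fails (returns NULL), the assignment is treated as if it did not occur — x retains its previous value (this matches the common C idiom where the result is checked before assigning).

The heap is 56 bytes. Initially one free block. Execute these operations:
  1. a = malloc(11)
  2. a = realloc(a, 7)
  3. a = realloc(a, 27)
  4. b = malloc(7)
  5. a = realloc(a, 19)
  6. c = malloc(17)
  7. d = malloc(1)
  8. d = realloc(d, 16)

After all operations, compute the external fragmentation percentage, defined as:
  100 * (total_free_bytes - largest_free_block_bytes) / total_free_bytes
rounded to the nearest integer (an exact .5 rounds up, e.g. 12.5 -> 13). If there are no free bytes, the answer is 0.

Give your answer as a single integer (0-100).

Answer: 42

Derivation:
Op 1: a = malloc(11) -> a = 0; heap: [0-10 ALLOC][11-55 FREE]
Op 2: a = realloc(a, 7) -> a = 0; heap: [0-6 ALLOC][7-55 FREE]
Op 3: a = realloc(a, 27) -> a = 0; heap: [0-26 ALLOC][27-55 FREE]
Op 4: b = malloc(7) -> b = 27; heap: [0-26 ALLOC][27-33 ALLOC][34-55 FREE]
Op 5: a = realloc(a, 19) -> a = 0; heap: [0-18 ALLOC][19-26 FREE][27-33 ALLOC][34-55 FREE]
Op 6: c = malloc(17) -> c = 34; heap: [0-18 ALLOC][19-26 FREE][27-33 ALLOC][34-50 ALLOC][51-55 FREE]
Op 7: d = malloc(1) -> d = 19; heap: [0-18 ALLOC][19-19 ALLOC][20-26 FREE][27-33 ALLOC][34-50 ALLOC][51-55 FREE]
Op 8: d = realloc(d, 16) -> NULL (d unchanged); heap: [0-18 ALLOC][19-19 ALLOC][20-26 FREE][27-33 ALLOC][34-50 ALLOC][51-55 FREE]
Free blocks: [7 5] total_free=12 largest=7 -> 100*(12-7)/12 = 500/12 ≈ 41.667 -> rounds to 42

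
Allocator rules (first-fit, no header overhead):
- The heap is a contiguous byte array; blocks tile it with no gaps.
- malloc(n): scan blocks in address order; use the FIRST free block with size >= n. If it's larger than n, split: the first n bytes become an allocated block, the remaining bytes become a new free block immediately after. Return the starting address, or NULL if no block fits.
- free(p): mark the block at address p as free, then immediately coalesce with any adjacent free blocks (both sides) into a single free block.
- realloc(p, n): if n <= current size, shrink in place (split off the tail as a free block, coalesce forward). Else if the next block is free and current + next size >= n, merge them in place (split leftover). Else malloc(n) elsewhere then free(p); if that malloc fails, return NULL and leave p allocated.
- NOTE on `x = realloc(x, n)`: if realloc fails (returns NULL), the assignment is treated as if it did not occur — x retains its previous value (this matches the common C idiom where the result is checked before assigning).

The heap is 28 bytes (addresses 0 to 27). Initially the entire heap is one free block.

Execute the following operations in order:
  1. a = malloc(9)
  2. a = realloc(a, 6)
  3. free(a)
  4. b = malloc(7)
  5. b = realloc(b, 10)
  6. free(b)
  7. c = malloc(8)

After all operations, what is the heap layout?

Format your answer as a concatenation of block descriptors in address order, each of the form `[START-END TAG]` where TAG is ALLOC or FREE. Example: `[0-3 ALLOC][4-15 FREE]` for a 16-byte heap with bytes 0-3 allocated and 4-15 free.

Op 1: a = malloc(9) -> a = 0; heap: [0-8 ALLOC][9-27 FREE]
Op 2: a = realloc(a, 6) -> a = 0; heap: [0-5 ALLOC][6-27 FREE]
Op 3: free(a) -> (freed a); heap: [0-27 FREE]
Op 4: b = malloc(7) -> b = 0; heap: [0-6 ALLOC][7-27 FREE]
Op 5: b = realloc(b, 10) -> b = 0; heap: [0-9 ALLOC][10-27 FREE]
Op 6: free(b) -> (freed b); heap: [0-27 FREE]
Op 7: c = malloc(8) -> c = 0; heap: [0-7 ALLOC][8-27 FREE]

Answer: [0-7 ALLOC][8-27 FREE]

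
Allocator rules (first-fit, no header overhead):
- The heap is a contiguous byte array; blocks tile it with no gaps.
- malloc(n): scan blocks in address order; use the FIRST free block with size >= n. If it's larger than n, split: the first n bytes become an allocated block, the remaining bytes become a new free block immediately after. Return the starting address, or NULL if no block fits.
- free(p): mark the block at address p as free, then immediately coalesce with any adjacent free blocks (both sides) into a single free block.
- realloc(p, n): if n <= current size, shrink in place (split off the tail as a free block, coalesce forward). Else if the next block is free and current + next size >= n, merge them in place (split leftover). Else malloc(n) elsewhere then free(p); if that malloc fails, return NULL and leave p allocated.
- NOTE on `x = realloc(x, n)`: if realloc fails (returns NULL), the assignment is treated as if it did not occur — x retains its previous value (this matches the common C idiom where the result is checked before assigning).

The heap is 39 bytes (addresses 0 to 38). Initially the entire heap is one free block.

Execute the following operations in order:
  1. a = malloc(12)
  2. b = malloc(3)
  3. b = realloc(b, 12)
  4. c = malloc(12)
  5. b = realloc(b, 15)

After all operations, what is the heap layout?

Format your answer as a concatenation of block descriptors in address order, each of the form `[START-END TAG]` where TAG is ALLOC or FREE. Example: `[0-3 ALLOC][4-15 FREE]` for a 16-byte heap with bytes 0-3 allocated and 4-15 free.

Op 1: a = malloc(12) -> a = 0; heap: [0-11 ALLOC][12-38 FREE]
Op 2: b = malloc(3) -> b = 12; heap: [0-11 ALLOC][12-14 ALLOC][15-38 FREE]
Op 3: b = realloc(b, 12) -> b = 12; heap: [0-11 ALLOC][12-23 ALLOC][24-38 FREE]
Op 4: c = malloc(12) -> c = 24; heap: [0-11 ALLOC][12-23 ALLOC][24-35 ALLOC][36-38 FREE]
Op 5: b = realloc(b, 15) -> NULL (b unchanged); heap: [0-11 ALLOC][12-23 ALLOC][24-35 ALLOC][36-38 FREE]

Answer: [0-11 ALLOC][12-23 ALLOC][24-35 ALLOC][36-38 FREE]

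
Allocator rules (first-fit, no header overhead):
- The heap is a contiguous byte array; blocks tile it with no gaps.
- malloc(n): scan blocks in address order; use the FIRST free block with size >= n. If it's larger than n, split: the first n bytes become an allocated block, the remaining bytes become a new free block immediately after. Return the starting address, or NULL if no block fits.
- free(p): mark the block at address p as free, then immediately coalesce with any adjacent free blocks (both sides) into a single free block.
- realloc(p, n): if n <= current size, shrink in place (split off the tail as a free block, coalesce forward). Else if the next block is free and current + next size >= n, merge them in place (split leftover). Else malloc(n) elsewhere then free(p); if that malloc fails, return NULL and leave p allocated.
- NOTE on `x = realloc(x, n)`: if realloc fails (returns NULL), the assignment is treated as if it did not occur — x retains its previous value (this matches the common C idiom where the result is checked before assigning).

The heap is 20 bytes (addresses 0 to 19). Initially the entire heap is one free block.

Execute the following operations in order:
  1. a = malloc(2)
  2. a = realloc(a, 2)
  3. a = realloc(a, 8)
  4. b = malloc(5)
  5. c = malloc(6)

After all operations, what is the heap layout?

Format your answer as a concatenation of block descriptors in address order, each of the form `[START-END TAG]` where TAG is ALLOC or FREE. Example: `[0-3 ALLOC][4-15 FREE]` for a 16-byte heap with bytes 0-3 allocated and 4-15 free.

Answer: [0-7 ALLOC][8-12 ALLOC][13-18 ALLOC][19-19 FREE]

Derivation:
Op 1: a = malloc(2) -> a = 0; heap: [0-1 ALLOC][2-19 FREE]
Op 2: a = realloc(a, 2) -> a = 0; heap: [0-1 ALLOC][2-19 FREE]
Op 3: a = realloc(a, 8) -> a = 0; heap: [0-7 ALLOC][8-19 FREE]
Op 4: b = malloc(5) -> b = 8; heap: [0-7 ALLOC][8-12 ALLOC][13-19 FREE]
Op 5: c = malloc(6) -> c = 13; heap: [0-7 ALLOC][8-12 ALLOC][13-18 ALLOC][19-19 FREE]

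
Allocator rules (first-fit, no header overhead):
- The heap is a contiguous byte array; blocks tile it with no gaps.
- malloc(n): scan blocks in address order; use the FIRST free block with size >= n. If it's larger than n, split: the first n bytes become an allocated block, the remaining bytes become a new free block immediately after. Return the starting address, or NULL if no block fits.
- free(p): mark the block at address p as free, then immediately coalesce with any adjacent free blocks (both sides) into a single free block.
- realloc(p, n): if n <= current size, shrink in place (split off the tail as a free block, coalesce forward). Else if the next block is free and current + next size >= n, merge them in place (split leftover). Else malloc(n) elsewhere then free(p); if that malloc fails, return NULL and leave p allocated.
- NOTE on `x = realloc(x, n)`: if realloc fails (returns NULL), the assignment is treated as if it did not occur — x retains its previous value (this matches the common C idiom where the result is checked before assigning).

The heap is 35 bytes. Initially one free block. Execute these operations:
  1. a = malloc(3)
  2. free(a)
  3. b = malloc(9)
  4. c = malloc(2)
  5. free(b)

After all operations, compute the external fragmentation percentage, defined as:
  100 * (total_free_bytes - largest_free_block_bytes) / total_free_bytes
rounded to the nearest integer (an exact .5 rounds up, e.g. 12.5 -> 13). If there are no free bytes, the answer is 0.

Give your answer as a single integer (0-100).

Op 1: a = malloc(3) -> a = 0; heap: [0-2 ALLOC][3-34 FREE]
Op 2: free(a) -> (freed a); heap: [0-34 FREE]
Op 3: b = malloc(9) -> b = 0; heap: [0-8 ALLOC][9-34 FREE]
Op 4: c = malloc(2) -> c = 9; heap: [0-8 ALLOC][9-10 ALLOC][11-34 FREE]
Op 5: free(b) -> (freed b); heap: [0-8 FREE][9-10 ALLOC][11-34 FREE]
Free blocks: [9 24] total_free=33 largest=24 -> 100*(33-24)/33 = 900/33 ≈ 27.273 -> rounds to 27

Answer: 27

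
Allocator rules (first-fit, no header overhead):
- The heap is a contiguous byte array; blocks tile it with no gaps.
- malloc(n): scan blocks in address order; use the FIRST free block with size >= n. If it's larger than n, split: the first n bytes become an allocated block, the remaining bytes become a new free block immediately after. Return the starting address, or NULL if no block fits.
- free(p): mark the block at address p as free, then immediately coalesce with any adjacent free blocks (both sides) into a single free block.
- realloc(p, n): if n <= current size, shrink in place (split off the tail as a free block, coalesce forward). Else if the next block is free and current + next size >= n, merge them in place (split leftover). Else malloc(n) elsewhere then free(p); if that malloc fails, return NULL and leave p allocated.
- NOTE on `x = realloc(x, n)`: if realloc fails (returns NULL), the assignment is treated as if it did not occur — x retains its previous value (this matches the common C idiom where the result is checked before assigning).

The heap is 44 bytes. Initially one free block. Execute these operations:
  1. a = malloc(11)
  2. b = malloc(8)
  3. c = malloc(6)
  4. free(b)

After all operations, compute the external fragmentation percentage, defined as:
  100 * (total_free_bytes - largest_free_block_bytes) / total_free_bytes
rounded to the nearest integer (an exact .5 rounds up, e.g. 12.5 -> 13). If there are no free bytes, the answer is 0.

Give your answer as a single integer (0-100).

Answer: 30

Derivation:
Op 1: a = malloc(11) -> a = 0; heap: [0-10 ALLOC][11-43 FREE]
Op 2: b = malloc(8) -> b = 11; heap: [0-10 ALLOC][11-18 ALLOC][19-43 FREE]
Op 3: c = malloc(6) -> c = 19; heap: [0-10 ALLOC][11-18 ALLOC][19-24 ALLOC][25-43 FREE]
Op 4: free(b) -> (freed b); heap: [0-10 ALLOC][11-18 FREE][19-24 ALLOC][25-43 FREE]
Free blocks: [8 19] total_free=27 largest=19 -> 100*(27-19)/27 = 800/27 ≈ 29.630 -> rounds to 30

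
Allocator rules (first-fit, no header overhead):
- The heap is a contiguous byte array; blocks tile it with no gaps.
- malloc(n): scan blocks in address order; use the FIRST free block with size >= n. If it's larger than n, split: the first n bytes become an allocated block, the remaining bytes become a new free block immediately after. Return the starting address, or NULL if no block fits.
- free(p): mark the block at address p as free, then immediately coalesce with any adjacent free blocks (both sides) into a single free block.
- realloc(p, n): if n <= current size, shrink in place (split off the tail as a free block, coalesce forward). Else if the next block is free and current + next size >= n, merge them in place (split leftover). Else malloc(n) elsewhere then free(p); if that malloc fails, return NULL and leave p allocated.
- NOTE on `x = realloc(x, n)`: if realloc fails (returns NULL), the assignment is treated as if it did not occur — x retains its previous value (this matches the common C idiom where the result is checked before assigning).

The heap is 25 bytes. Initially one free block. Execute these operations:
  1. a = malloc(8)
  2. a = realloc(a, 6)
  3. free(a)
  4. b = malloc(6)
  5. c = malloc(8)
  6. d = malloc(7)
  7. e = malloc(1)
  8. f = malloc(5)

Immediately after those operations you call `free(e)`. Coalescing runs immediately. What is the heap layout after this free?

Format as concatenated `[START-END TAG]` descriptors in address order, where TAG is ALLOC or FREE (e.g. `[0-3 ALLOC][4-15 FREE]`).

Answer: [0-5 ALLOC][6-13 ALLOC][14-20 ALLOC][21-24 FREE]

Derivation:
Op 1: a = malloc(8) -> a = 0; heap: [0-7 ALLOC][8-24 FREE]
Op 2: a = realloc(a, 6) -> a = 0; heap: [0-5 ALLOC][6-24 FREE]
Op 3: free(a) -> (freed a); heap: [0-24 FREE]
Op 4: b = malloc(6) -> b = 0; heap: [0-5 ALLOC][6-24 FREE]
Op 5: c = malloc(8) -> c = 6; heap: [0-5 ALLOC][6-13 ALLOC][14-24 FREE]
Op 6: d = malloc(7) -> d = 14; heap: [0-5 ALLOC][6-13 ALLOC][14-20 ALLOC][21-24 FREE]
Op 7: e = malloc(1) -> e = 21; heap: [0-5 ALLOC][6-13 ALLOC][14-20 ALLOC][21-21 ALLOC][22-24 FREE]
Op 8: f = malloc(5) -> f = NULL; heap: [0-5 ALLOC][6-13 ALLOC][14-20 ALLOC][21-21 ALLOC][22-24 FREE]
free(e): e = 21 -> block [21-21 ALLOC]; mark free, coalesce with adjacent free neighbors -> [0-5 ALLOC][6-13 ALLOC][14-20 ALLOC][21-24 FREE]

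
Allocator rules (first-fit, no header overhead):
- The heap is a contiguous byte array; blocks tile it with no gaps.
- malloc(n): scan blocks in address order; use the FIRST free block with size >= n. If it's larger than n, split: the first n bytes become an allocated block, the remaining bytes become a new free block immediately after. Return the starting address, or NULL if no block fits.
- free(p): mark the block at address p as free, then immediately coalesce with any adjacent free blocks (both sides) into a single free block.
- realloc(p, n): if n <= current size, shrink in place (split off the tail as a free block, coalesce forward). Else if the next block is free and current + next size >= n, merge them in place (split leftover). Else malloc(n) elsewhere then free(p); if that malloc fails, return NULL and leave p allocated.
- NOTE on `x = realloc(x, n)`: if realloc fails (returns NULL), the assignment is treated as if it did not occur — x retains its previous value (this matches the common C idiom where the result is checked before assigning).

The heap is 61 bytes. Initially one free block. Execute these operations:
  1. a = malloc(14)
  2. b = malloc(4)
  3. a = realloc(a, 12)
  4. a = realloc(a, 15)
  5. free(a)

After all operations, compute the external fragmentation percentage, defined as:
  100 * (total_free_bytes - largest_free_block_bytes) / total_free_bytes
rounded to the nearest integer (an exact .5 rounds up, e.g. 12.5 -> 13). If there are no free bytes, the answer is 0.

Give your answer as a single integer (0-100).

Op 1: a = malloc(14) -> a = 0; heap: [0-13 ALLOC][14-60 FREE]
Op 2: b = malloc(4) -> b = 14; heap: [0-13 ALLOC][14-17 ALLOC][18-60 FREE]
Op 3: a = realloc(a, 12) -> a = 0; heap: [0-11 ALLOC][12-13 FREE][14-17 ALLOC][18-60 FREE]
Op 4: a = realloc(a, 15) -> a = 18; heap: [0-13 FREE][14-17 ALLOC][18-32 ALLOC][33-60 FREE]
Op 5: free(a) -> (freed a); heap: [0-13 FREE][14-17 ALLOC][18-60 FREE]
Free blocks: [14 43] total_free=57 largest=43 -> 100*(57-43)/57 = 1400/57 ≈ 24.561 -> rounds to 25

Answer: 25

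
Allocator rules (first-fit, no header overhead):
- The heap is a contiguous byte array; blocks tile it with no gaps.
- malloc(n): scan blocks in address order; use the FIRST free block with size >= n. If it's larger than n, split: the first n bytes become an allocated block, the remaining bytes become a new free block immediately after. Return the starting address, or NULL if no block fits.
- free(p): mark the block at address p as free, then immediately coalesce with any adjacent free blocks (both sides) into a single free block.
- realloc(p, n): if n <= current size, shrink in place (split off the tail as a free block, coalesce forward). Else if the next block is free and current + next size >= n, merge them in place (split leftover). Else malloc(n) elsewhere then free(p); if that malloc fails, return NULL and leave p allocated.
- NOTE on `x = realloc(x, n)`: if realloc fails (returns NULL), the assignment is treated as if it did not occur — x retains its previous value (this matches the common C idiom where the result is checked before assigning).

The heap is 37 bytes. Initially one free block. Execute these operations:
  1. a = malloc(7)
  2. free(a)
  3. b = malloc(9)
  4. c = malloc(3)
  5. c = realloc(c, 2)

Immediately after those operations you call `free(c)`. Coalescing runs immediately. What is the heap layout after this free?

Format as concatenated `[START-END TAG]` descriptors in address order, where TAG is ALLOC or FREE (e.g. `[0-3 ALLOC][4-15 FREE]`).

Answer: [0-8 ALLOC][9-36 FREE]

Derivation:
Op 1: a = malloc(7) -> a = 0; heap: [0-6 ALLOC][7-36 FREE]
Op 2: free(a) -> (freed a); heap: [0-36 FREE]
Op 3: b = malloc(9) -> b = 0; heap: [0-8 ALLOC][9-36 FREE]
Op 4: c = malloc(3) -> c = 9; heap: [0-8 ALLOC][9-11 ALLOC][12-36 FREE]
Op 5: c = realloc(c, 2) -> c = 9; heap: [0-8 ALLOC][9-10 ALLOC][11-36 FREE]
free(c): c = 9 -> block [9-10 ALLOC]; mark free, coalesce with adjacent free neighbors -> [0-8 ALLOC][9-36 FREE]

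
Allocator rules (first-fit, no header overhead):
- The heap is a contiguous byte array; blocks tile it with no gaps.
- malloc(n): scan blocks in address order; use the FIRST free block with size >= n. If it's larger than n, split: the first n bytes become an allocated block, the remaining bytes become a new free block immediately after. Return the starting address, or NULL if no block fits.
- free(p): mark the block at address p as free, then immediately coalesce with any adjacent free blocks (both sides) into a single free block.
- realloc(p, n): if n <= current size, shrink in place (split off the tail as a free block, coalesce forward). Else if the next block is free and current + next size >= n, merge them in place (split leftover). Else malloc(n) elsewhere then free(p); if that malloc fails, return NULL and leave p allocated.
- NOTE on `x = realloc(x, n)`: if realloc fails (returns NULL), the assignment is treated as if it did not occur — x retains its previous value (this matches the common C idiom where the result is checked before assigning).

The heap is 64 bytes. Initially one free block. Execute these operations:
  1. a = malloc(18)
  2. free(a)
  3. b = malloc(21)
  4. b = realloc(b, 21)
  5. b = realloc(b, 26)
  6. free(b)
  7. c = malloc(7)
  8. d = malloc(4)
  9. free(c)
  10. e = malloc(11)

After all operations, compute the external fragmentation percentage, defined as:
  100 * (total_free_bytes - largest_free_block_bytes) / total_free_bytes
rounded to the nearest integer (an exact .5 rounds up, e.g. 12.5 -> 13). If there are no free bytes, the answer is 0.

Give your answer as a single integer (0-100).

Op 1: a = malloc(18) -> a = 0; heap: [0-17 ALLOC][18-63 FREE]
Op 2: free(a) -> (freed a); heap: [0-63 FREE]
Op 3: b = malloc(21) -> b = 0; heap: [0-20 ALLOC][21-63 FREE]
Op 4: b = realloc(b, 21) -> b = 0; heap: [0-20 ALLOC][21-63 FREE]
Op 5: b = realloc(b, 26) -> b = 0; heap: [0-25 ALLOC][26-63 FREE]
Op 6: free(b) -> (freed b); heap: [0-63 FREE]
Op 7: c = malloc(7) -> c = 0; heap: [0-6 ALLOC][7-63 FREE]
Op 8: d = malloc(4) -> d = 7; heap: [0-6 ALLOC][7-10 ALLOC][11-63 FREE]
Op 9: free(c) -> (freed c); heap: [0-6 FREE][7-10 ALLOC][11-63 FREE]
Op 10: e = malloc(11) -> e = 11; heap: [0-6 FREE][7-10 ALLOC][11-21 ALLOC][22-63 FREE]
Free blocks: [7 42] total_free=49 largest=42 -> 100*(49-42)/49 = 700/49 ≈ 14.286 -> rounds to 14

Answer: 14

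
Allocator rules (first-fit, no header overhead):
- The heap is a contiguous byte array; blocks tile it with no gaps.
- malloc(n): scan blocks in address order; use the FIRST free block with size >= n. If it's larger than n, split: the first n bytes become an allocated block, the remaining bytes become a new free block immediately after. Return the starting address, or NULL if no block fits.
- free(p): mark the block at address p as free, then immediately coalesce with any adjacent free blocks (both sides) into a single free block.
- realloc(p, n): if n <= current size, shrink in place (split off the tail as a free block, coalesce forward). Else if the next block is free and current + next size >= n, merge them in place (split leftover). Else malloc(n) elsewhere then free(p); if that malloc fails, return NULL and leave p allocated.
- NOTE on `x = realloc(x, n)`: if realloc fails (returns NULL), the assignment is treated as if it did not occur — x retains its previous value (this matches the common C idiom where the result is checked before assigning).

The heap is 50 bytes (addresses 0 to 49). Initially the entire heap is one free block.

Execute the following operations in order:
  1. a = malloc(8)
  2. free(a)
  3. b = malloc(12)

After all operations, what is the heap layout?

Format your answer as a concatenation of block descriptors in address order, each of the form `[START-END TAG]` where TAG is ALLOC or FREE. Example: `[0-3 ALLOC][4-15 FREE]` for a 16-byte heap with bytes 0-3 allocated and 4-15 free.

Op 1: a = malloc(8) -> a = 0; heap: [0-7 ALLOC][8-49 FREE]
Op 2: free(a) -> (freed a); heap: [0-49 FREE]
Op 3: b = malloc(12) -> b = 0; heap: [0-11 ALLOC][12-49 FREE]

Answer: [0-11 ALLOC][12-49 FREE]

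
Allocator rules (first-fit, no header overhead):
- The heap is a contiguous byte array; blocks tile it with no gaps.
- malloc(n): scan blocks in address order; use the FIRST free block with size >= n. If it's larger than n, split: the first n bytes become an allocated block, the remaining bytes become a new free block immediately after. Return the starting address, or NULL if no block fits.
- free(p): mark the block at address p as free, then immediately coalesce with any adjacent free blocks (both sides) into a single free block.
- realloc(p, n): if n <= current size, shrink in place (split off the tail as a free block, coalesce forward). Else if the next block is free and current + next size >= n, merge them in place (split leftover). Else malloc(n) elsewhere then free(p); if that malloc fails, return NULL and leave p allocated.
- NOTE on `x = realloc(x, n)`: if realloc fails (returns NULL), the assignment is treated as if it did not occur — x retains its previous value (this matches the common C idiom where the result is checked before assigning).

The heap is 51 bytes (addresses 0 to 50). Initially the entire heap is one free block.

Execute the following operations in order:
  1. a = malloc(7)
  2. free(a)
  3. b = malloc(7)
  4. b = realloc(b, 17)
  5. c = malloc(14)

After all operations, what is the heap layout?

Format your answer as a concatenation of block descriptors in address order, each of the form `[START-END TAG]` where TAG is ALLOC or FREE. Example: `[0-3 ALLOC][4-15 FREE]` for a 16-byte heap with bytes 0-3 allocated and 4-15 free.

Op 1: a = malloc(7) -> a = 0; heap: [0-6 ALLOC][7-50 FREE]
Op 2: free(a) -> (freed a); heap: [0-50 FREE]
Op 3: b = malloc(7) -> b = 0; heap: [0-6 ALLOC][7-50 FREE]
Op 4: b = realloc(b, 17) -> b = 0; heap: [0-16 ALLOC][17-50 FREE]
Op 5: c = malloc(14) -> c = 17; heap: [0-16 ALLOC][17-30 ALLOC][31-50 FREE]

Answer: [0-16 ALLOC][17-30 ALLOC][31-50 FREE]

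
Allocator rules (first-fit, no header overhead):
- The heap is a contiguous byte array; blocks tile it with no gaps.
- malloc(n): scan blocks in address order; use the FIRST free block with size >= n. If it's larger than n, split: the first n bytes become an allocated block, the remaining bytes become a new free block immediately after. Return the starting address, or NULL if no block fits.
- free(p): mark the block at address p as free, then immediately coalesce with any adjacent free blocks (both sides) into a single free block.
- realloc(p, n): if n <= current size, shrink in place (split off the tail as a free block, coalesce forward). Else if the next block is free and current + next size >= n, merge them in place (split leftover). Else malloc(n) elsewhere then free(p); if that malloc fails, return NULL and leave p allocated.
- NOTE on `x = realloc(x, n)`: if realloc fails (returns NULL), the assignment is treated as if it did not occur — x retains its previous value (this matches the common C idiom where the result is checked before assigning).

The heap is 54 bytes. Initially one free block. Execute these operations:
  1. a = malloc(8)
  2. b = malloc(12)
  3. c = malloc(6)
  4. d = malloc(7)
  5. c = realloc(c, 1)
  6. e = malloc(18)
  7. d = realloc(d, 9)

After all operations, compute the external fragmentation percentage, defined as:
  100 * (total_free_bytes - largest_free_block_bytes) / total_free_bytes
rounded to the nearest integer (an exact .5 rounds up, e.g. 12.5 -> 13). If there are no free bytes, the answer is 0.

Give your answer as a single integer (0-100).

Answer: 38

Derivation:
Op 1: a = malloc(8) -> a = 0; heap: [0-7 ALLOC][8-53 FREE]
Op 2: b = malloc(12) -> b = 8; heap: [0-7 ALLOC][8-19 ALLOC][20-53 FREE]
Op 3: c = malloc(6) -> c = 20; heap: [0-7 ALLOC][8-19 ALLOC][20-25 ALLOC][26-53 FREE]
Op 4: d = malloc(7) -> d = 26; heap: [0-7 ALLOC][8-19 ALLOC][20-25 ALLOC][26-32 ALLOC][33-53 FREE]
Op 5: c = realloc(c, 1) -> c = 20; heap: [0-7 ALLOC][8-19 ALLOC][20-20 ALLOC][21-25 FREE][26-32 ALLOC][33-53 FREE]
Op 6: e = malloc(18) -> e = 33; heap: [0-7 ALLOC][8-19 ALLOC][20-20 ALLOC][21-25 FREE][26-32 ALLOC][33-50 ALLOC][51-53 FREE]
Op 7: d = realloc(d, 9) -> NULL (d unchanged); heap: [0-7 ALLOC][8-19 ALLOC][20-20 ALLOC][21-25 FREE][26-32 ALLOC][33-50 ALLOC][51-53 FREE]
Free blocks: [5 3] total_free=8 largest=5 -> 100*(8-5)/8 = 300/8 = 37.5 -> rounds to 38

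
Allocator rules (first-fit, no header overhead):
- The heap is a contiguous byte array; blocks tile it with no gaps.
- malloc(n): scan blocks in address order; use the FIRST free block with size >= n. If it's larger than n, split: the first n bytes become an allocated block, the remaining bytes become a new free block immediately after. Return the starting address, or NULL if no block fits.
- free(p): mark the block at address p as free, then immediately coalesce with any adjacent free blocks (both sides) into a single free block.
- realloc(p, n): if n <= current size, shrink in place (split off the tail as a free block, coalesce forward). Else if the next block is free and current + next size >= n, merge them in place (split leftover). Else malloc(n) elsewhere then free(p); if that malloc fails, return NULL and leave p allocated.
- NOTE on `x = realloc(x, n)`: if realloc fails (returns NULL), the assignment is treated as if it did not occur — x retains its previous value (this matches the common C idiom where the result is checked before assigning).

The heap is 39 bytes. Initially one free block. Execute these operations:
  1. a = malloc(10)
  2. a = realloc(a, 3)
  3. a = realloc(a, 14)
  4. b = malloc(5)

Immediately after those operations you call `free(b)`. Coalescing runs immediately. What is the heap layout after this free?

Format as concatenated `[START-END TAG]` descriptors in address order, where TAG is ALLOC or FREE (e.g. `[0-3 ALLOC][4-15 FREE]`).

Op 1: a = malloc(10) -> a = 0; heap: [0-9 ALLOC][10-38 FREE]
Op 2: a = realloc(a, 3) -> a = 0; heap: [0-2 ALLOC][3-38 FREE]
Op 3: a = realloc(a, 14) -> a = 0; heap: [0-13 ALLOC][14-38 FREE]
Op 4: b = malloc(5) -> b = 14; heap: [0-13 ALLOC][14-18 ALLOC][19-38 FREE]
free(b): b = 14 -> block [14-18 ALLOC]; mark free, coalesce with adjacent free neighbors -> [0-13 ALLOC][14-38 FREE]

Answer: [0-13 ALLOC][14-38 FREE]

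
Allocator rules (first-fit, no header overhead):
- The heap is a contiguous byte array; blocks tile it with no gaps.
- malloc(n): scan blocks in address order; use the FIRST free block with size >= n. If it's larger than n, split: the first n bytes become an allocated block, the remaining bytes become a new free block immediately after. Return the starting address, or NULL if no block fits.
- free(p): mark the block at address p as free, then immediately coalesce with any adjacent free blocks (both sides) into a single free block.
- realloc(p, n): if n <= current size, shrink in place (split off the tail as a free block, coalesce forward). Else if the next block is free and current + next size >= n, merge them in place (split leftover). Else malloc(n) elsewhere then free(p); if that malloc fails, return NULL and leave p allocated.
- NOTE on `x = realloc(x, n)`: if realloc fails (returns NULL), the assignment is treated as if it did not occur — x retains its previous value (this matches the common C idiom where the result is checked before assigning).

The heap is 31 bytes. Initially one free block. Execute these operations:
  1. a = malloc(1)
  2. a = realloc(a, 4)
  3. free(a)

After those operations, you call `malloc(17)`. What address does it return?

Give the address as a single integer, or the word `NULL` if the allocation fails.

Answer: 0

Derivation:
Op 1: a = malloc(1) -> a = 0; heap: [0-0 ALLOC][1-30 FREE]
Op 2: a = realloc(a, 4) -> a = 0; heap: [0-3 ALLOC][4-30 FREE]
Op 3: free(a) -> (freed a); heap: [0-30 FREE]
malloc(17): first-fit scan over [0-30 FREE] -> 0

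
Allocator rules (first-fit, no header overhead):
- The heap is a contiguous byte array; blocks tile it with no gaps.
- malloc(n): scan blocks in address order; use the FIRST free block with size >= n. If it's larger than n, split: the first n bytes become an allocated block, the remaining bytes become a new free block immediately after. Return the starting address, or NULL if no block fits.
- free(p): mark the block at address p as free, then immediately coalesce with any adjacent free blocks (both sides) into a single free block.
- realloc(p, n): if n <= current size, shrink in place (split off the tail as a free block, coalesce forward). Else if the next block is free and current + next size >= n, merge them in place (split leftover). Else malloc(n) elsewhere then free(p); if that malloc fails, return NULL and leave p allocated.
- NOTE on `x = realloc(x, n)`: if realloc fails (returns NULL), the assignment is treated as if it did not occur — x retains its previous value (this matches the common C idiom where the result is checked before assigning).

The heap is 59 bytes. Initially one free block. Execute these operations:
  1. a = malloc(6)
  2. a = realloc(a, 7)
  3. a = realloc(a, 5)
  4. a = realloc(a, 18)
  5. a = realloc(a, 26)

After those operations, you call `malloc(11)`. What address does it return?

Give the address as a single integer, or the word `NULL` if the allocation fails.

Answer: 26

Derivation:
Op 1: a = malloc(6) -> a = 0; heap: [0-5 ALLOC][6-58 FREE]
Op 2: a = realloc(a, 7) -> a = 0; heap: [0-6 ALLOC][7-58 FREE]
Op 3: a = realloc(a, 5) -> a = 0; heap: [0-4 ALLOC][5-58 FREE]
Op 4: a = realloc(a, 18) -> a = 0; heap: [0-17 ALLOC][18-58 FREE]
Op 5: a = realloc(a, 26) -> a = 0; heap: [0-25 ALLOC][26-58 FREE]
malloc(11): first-fit scan over [0-25 ALLOC][26-58 FREE] -> 26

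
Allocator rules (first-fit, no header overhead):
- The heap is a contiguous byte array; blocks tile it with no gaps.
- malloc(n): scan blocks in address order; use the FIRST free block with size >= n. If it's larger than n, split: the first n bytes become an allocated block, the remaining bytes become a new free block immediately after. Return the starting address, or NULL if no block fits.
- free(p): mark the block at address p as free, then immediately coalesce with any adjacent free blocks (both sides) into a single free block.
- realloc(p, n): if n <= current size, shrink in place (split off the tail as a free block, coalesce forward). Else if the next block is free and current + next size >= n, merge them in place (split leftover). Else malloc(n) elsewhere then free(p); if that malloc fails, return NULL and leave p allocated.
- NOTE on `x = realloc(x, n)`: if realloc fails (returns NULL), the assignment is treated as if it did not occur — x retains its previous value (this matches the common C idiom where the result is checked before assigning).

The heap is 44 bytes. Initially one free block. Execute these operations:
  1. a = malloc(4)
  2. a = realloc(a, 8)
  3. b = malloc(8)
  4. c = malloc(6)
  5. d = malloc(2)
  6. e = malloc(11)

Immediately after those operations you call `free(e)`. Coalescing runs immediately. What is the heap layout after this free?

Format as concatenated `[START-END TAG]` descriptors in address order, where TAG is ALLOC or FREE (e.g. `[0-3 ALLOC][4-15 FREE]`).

Op 1: a = malloc(4) -> a = 0; heap: [0-3 ALLOC][4-43 FREE]
Op 2: a = realloc(a, 8) -> a = 0; heap: [0-7 ALLOC][8-43 FREE]
Op 3: b = malloc(8) -> b = 8; heap: [0-7 ALLOC][8-15 ALLOC][16-43 FREE]
Op 4: c = malloc(6) -> c = 16; heap: [0-7 ALLOC][8-15 ALLOC][16-21 ALLOC][22-43 FREE]
Op 5: d = malloc(2) -> d = 22; heap: [0-7 ALLOC][8-15 ALLOC][16-21 ALLOC][22-23 ALLOC][24-43 FREE]
Op 6: e = malloc(11) -> e = 24; heap: [0-7 ALLOC][8-15 ALLOC][16-21 ALLOC][22-23 ALLOC][24-34 ALLOC][35-43 FREE]
free(e): e = 24 -> block [24-34 ALLOC]; mark free, coalesce with adjacent free neighbors -> [0-7 ALLOC][8-15 ALLOC][16-21 ALLOC][22-23 ALLOC][24-43 FREE]

Answer: [0-7 ALLOC][8-15 ALLOC][16-21 ALLOC][22-23 ALLOC][24-43 FREE]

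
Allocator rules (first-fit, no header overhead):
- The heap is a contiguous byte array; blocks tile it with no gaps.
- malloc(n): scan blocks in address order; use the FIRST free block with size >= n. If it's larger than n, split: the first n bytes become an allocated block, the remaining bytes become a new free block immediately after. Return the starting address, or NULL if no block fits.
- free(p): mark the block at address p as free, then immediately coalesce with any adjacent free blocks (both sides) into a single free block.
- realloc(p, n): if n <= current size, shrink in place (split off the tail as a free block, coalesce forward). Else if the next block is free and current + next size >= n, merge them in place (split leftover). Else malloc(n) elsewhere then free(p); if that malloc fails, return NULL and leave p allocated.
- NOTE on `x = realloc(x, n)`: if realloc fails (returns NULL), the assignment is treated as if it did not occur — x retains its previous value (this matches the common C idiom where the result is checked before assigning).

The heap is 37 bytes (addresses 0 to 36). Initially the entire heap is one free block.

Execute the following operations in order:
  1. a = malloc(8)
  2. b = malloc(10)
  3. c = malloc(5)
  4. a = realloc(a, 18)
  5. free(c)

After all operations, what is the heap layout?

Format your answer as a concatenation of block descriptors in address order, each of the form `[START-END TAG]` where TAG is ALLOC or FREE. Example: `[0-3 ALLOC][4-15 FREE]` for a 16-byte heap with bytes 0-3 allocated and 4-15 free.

Op 1: a = malloc(8) -> a = 0; heap: [0-7 ALLOC][8-36 FREE]
Op 2: b = malloc(10) -> b = 8; heap: [0-7 ALLOC][8-17 ALLOC][18-36 FREE]
Op 3: c = malloc(5) -> c = 18; heap: [0-7 ALLOC][8-17 ALLOC][18-22 ALLOC][23-36 FREE]
Op 4: a = realloc(a, 18) -> NULL (a unchanged); heap: [0-7 ALLOC][8-17 ALLOC][18-22 ALLOC][23-36 FREE]
Op 5: free(c) -> (freed c); heap: [0-7 ALLOC][8-17 ALLOC][18-36 FREE]

Answer: [0-7 ALLOC][8-17 ALLOC][18-36 FREE]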